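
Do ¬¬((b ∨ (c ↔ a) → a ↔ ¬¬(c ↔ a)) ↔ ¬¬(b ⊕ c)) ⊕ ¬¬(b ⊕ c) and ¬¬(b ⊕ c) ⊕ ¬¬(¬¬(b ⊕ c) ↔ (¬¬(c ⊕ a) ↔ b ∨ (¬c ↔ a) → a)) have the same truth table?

a  b  c  |  φ  ψ
0  0  0  |  1  1
0  0  1  |  1  1
0  1  0  |  1  0
0  1  1  |  0  1
1  0  0  |  1  0
1  0  1  |  0  1
1  1  0  |  1  0
1  1  1  |  0  1
The columns differ at a=0, b=1, c=0 (φ=1, ψ=0), so they are not equivalent.

not equivalent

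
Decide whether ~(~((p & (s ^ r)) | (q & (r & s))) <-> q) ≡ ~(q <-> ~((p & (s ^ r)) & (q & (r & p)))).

not equivalent

p  q  r  s  |  φ  ψ
T  T  T  T  |  T  F
T  T  T  F  |  T  T
T  T  F  T  |  T  F
T  T  F  F  |  F  F
T  F  T  T  |  T  T
T  F  T  F  |  F  T
T  F  F  T  |  F  T
T  F  F  F  |  T  T
F  T  T  T  |  T  F
F  T  T  F  |  F  F
F  T  F  T  |  F  F
F  T  F  F  |  F  F
F  F  T  T  |  T  T
F  F  T  F  |  T  T
F  F  F  T  |  T  T
F  F  F  F  |  T  T
The columns differ at p=T, q=T, r=T, s=T (φ=T, ψ=F), so they are not equivalent.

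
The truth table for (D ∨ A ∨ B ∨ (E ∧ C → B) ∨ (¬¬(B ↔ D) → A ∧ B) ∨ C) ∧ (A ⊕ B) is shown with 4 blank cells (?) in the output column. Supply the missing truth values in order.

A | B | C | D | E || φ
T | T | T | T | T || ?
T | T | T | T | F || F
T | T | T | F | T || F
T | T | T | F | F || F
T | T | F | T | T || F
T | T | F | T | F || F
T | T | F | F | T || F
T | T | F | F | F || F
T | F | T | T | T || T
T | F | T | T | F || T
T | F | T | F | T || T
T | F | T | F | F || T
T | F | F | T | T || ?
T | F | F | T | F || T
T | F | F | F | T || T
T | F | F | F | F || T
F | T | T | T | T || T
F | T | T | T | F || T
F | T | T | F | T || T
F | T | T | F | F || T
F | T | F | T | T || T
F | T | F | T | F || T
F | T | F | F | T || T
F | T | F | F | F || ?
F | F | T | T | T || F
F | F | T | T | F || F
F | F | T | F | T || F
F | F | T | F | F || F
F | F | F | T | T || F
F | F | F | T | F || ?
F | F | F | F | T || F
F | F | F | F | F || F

Row A=T, B=T, C=T, D=T, E=T: (D ∨ A ∨ B ∨ (E ∧ C → B) ∨ (¬¬(B ↔ D) → A ∧ B) ∨ C) = T, (A ⊕ B) = F, so the formula = F.
Row A=T, B=F, C=F, D=T, E=T: (D ∨ A ∨ B ∨ (E ∧ C → B) ∨ (¬¬(B ↔ D) → A ∧ B) ∨ C) = T, (A ⊕ B) = T, so the formula = T.
Row A=F, B=T, C=F, D=F, E=F: (D ∨ A ∨ B ∨ (E ∧ C → B) ∨ (¬¬(B ↔ D) → A ∧ B) ∨ C) = T, (A ⊕ B) = T, so the formula = T.
Row A=F, B=F, C=F, D=T, E=F: (D ∨ A ∨ B ∨ (E ∧ C → B) ∨ (¬¬(B ↔ D) → A ∧ B) ∨ C) = T, (A ⊕ B) = F, so the formula = F.

F, T, T, F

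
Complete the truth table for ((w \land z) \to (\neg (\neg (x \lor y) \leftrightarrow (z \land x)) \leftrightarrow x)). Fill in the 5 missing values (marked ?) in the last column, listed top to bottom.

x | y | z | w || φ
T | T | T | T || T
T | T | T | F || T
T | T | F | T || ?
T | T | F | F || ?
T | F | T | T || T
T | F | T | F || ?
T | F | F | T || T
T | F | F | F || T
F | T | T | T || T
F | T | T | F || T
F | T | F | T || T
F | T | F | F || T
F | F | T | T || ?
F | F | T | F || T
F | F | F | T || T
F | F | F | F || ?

T, T, T, F, T

Row x=T, y=T, z=F, w=T: (w \land z) = F, (\neg (\neg (x \lor y) \leftrightarrow (z \land x)) \leftrightarrow x) = F, so the formula = T.
Row x=T, y=T, z=F, w=F: (w \land z) = F, (\neg (\neg (x \lor y) \leftrightarrow (z \land x)) \leftrightarrow x) = F, so the formula = T.
Row x=T, y=F, z=T, w=F: (w \land z) = F, (\neg (\neg (x \lor y) \leftrightarrow (z \land x)) \leftrightarrow x) = T, so the formula = T.
Row x=F, y=F, z=T, w=T: (w \land z) = T, (\neg (\neg (x \lor y) \leftrightarrow (z \land x)) \leftrightarrow x) = F, so the formula = F.
Row x=F, y=F, z=F, w=F: (w \land z) = F, (\neg (\neg (x \lor y) \leftrightarrow (z \land x)) \leftrightarrow x) = F, so the formula = T.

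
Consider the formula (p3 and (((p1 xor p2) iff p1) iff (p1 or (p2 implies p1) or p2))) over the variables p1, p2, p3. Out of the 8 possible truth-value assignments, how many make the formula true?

p1 | p2 | p3 || (p1 xor p2) | ((p1 xor p2) iff p1) | (p2 implies p1) | φ
0  | 0  | 0  ||      0      |          1           |        1        | 0
0  | 0  | 1  ||      0      |          1           |        1        | 1
0  | 1  | 0  ||      1      |          0           |        0        | 0
0  | 1  | 1  ||      1      |          0           |        0        | 0
1  | 0  | 0  ||      1      |          1           |        1        | 0
1  | 0  | 1  ||      1      |          1           |        1        | 1
1  | 1  | 0  ||      0      |          0           |        1        | 0
1  | 1  | 1  ||      0      |          0           |        1        | 0
The formula is true on 2 of the 8 rows.

2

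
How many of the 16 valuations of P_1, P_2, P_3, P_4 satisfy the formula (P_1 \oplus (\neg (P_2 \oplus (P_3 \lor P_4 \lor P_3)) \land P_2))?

P_1 | P_2 | P_3 | P_4 | (P_3 \lor P_4 \lor P_3) | φ
--- | --- | --- | --- | ----------------------- | -
 1  |  1  |  1  |  1  |            1            | 0
 1  |  1  |  1  |  0  |            1            | 0
 1  |  1  |  0  |  1  |            1            | 0
 1  |  1  |  0  |  0  |            0            | 1
 1  |  0  |  1  |  1  |            1            | 1
 1  |  0  |  1  |  0  |            1            | 1
 1  |  0  |  0  |  1  |            1            | 1
 1  |  0  |  0  |  0  |            0            | 1
 0  |  1  |  1  |  1  |            1            | 1
 0  |  1  |  1  |  0  |            1            | 1
 0  |  1  |  0  |  1  |            1            | 1
 0  |  1  |  0  |  0  |            0            | 0
 0  |  0  |  1  |  1  |            1            | 0
 0  |  0  |  1  |  0  |            1            | 0
 0  |  0  |  0  |  1  |            1            | 0
 0  |  0  |  0  |  0  |            0            | 0
The formula is true on 8 of the 16 rows.

8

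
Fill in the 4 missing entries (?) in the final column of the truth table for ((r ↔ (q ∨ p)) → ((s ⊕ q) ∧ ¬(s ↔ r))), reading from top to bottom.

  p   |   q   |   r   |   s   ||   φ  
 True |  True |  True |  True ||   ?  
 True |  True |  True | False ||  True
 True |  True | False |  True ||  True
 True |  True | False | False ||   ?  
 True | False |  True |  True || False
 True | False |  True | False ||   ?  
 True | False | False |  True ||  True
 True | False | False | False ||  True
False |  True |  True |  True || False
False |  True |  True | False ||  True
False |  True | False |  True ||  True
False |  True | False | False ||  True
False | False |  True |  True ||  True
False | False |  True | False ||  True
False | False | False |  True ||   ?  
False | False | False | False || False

False, True, False, True

Row p=True, q=True, r=True, s=True: (r ↔ (q ∨ p)) = True, ((s ⊕ q) ∧ ¬(s ↔ r)) = False, so the formula = False.
Row p=True, q=True, r=False, s=False: (r ↔ (q ∨ p)) = False, ((s ⊕ q) ∧ ¬(s ↔ r)) = False, so the formula = True.
Row p=True, q=False, r=True, s=False: (r ↔ (q ∨ p)) = True, ((s ⊕ q) ∧ ¬(s ↔ r)) = False, so the formula = False.
Row p=False, q=False, r=False, s=True: (r ↔ (q ∨ p)) = True, ((s ⊕ q) ∧ ¬(s ↔ r)) = True, so the formula = True.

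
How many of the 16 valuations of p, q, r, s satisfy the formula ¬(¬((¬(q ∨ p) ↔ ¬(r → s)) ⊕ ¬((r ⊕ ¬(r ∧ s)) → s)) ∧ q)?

p | q | r | s | (q ∨ p) | ¬(q ∨ p) | (r → s) | ¬(r → s) | (¬(q ∨ p) ↔ ¬(r → s)) | (r ∧ s) | ¬(r ∧ s) | (r ⊕ ¬(r ∧ s)) | ((r ⊕ ¬(r ∧ s)) → s) | ¬((r ⊕ ¬(r ∧ s)) → s) | φ
- | - | - | - | ------- | -------- | ------- | -------- | --------------------- | ------- | -------- | -------------- | -------------------- | --------------------- | -
T | T | T | T |    T    |    F     |    T    |    F     |           T           |    T    |    F     |       T        |          T           |           F           | T
T | T | T | F |    T    |    F     |    F    |    T     |           F           |    F    |    T     |       F        |          T           |           F           | F
T | T | F | T |    T    |    F     |    T    |    F     |           T           |    F    |    T     |       T        |          T           |           F           | T
T | T | F | F |    T    |    F     |    T    |    F     |           T           |    F    |    T     |       T        |          F           |           T           | F
T | F | T | T |    T    |    F     |    T    |    F     |           T           |    T    |    F     |       T        |          T           |           F           | T
T | F | T | F |    T    |    F     |    F    |    T     |           F           |    F    |    T     |       F        |          T           |           F           | T
T | F | F | T |    T    |    F     |    T    |    F     |           T           |    F    |    T     |       T        |          T           |           F           | T
T | F | F | F |    T    |    F     |    T    |    F     |           T           |    F    |    T     |       T        |          F           |           T           | T
F | T | T | T |    T    |    F     |    T    |    F     |           T           |    T    |    F     |       T        |          T           |           F           | T
F | T | T | F |    T    |    F     |    F    |    T     |           F           |    F    |    T     |       F        |          T           |           F           | F
F | T | F | T |    T    |    F     |    T    |    F     |           T           |    F    |    T     |       T        |          T           |           F           | T
F | T | F | F |    T    |    F     |    T    |    F     |           T           |    F    |    T     |       T        |          F           |           T           | F
F | F | T | T |    F    |    T     |    T    |    F     |           F           |    T    |    F     |       T        |          T           |           F           | T
F | F | T | F |    F    |    T     |    F    |    T     |           T           |    F    |    T     |       F        |          T           |           F           | T
F | F | F | T |    F    |    T     |    T    |    F     |           F           |    F    |    T     |       T        |          T           |           F           | T
F | F | F | F |    F    |    T     |    T    |    F     |           F           |    F    |    T     |       T        |          F           |           T           | T
The formula is true on 12 of the 16 rows.

12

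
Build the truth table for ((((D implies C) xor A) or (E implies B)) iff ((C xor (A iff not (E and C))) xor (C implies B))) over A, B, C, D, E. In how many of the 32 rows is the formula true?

14

A | B | C | D | E | φ
- | - | - | - | - | -
T | T | T | T | T | F
T | T | T | T | F | T
T | T | T | F | T | F
T | T | T | F | F | T
T | T | F | T | T | F
T | T | F | T | F | F
T | T | F | F | T | F
T | T | F | F | F | F
T | F | T | T | T | F
T | F | T | T | F | F
T | F | T | F | T | F
T | F | T | F | F | F
T | F | F | T | T | F
T | F | F | T | F | F
T | F | F | F | T | T
T | F | F | F | F | F
F | T | T | T | T | T
F | T | T | T | F | F
F | T | T | F | T | T
F | T | T | F | F | F
F | T | F | T | T | T
F | T | F | T | F | T
F | T | F | F | T | T
F | T | F | F | F | T
F | F | T | T | T | F
F | F | T | T | F | T
F | F | T | F | T | F
F | F | T | F | F | T
F | F | F | T | T | F
F | F | F | T | F | T
F | F | F | F | T | T
F | F | F | F | F | T
The formula is true on 14 of the 32 rows.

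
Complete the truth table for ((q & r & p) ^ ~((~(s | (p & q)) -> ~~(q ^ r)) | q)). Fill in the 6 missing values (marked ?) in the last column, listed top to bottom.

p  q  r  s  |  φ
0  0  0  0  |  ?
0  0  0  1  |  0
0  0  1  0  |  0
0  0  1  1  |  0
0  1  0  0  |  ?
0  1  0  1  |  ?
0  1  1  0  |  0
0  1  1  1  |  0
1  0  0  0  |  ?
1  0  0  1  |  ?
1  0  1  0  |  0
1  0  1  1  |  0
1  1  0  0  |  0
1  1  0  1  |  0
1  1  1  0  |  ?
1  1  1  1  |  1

Row p=0, q=0, r=0, s=0: (q & r & p) = 0, ~((~(s | (p & q)) -> ~~(q ^ r)) | q) = 1, so the formula = 1.
Row p=0, q=1, r=0, s=0: (q & r & p) = 0, ~((~(s | (p & q)) -> ~~(q ^ r)) | q) = 0, so the formula = 0.
Row p=0, q=1, r=0, s=1: (q & r & p) = 0, ~((~(s | (p & q)) -> ~~(q ^ r)) | q) = 0, so the formula = 0.
Row p=1, q=0, r=0, s=0: (q & r & p) = 0, ~((~(s | (p & q)) -> ~~(q ^ r)) | q) = 1, so the formula = 1.
Row p=1, q=0, r=0, s=1: (q & r & p) = 0, ~((~(s | (p & q)) -> ~~(q ^ r)) | q) = 0, so the formula = 0.
Row p=1, q=1, r=1, s=0: (q & r & p) = 1, ~((~(s | (p & q)) -> ~~(q ^ r)) | q) = 0, so the formula = 1.

1, 0, 0, 1, 0, 1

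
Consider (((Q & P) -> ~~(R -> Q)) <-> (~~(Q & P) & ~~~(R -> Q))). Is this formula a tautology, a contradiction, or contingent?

contradiction

P | Q | R | (Q & P) | (R -> Q) | ~(R -> Q) | ~~(R -> Q) | ((Q & P) -> ~~(R -> Q)) | ~(Q & P) | ~~(Q & P) | ~~~(R -> Q) | (~~(Q & P) & ~~~(R -> Q)) | φ
- | - | - | ------- | -------- | --------- | ---------- | ----------------------- | -------- | --------- | ----------- | ------------------------- | -
T | T | T |    T    |    T     |     F     |     T      |            T            |    F     |     T     |      F      |             F             | F
T | T | F |    T    |    T     |     F     |     T      |            T            |    F     |     T     |      F      |             F             | F
T | F | T |    F    |    F     |     T     |     F      |            T            |    T     |     F     |      T      |             F             | F
T | F | F |    F    |    T     |     F     |     T      |            T            |    T     |     F     |      F      |             F             | F
F | T | T |    F    |    T     |     F     |     T      |            T            |    T     |     F     |      F      |             F             | F
F | T | F |    F    |    T     |     F     |     T      |            T            |    T     |     F     |      F      |             F             | F
F | F | T |    F    |    F     |     T     |     F      |            T            |    T     |     F     |      T      |             F             | F
F | F | F |    F    |    T     |     F     |     T      |            T            |    T     |     F     |      F      |             F             | F
Every row is F, so the formula is a contradiction.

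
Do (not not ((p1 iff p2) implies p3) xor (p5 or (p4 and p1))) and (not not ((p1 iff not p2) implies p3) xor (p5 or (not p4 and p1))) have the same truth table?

p1 | p2 | p3 | p4 | p5 | φ | ψ
-- | -- | -- | -- | -- | - | -
T  | T  | T  | T  | T  | F | F
T  | T  | T  | T  | F  | F | T
T  | T  | T  | F  | T  | F | F
T  | T  | T  | F  | F  | T | F
T  | T  | F  | T  | T  | T | F
T  | T  | F  | T  | F  | T | T
T  | T  | F  | F  | T  | T | F
T  | T  | F  | F  | F  | F | F
T  | F  | T  | T  | T  | F | F
T  | F  | T  | T  | F  | F | T
T  | F  | T  | F  | T  | F | F
T  | F  | T  | F  | F  | T | F
T  | F  | F  | T  | T  | F | T
T  | F  | F  | T  | F  | F | F
T  | F  | F  | F  | T  | F | T
T  | F  | F  | F  | F  | T | T
F  | T  | T  | T  | T  | F | F
F  | T  | T  | T  | F  | T | T
F  | T  | T  | F  | T  | F | F
F  | T  | T  | F  | F  | T | T
F  | T  | F  | T  | T  | F | T
F  | T  | F  | T  | F  | T | F
F  | T  | F  | F  | T  | F | T
F  | T  | F  | F  | F  | T | F
F  | F  | T  | T  | T  | F | F
F  | F  | T  | T  | F  | T | T
F  | F  | T  | F  | T  | F | F
F  | F  | T  | F  | F  | T | T
F  | F  | F  | T  | T  | T | F
F  | F  | F  | T  | F  | F | T
F  | F  | F  | F  | T  | T | F
F  | F  | F  | F  | F  | F | T
The columns differ at p1=T, p2=T, p3=T, p4=T, p5=F (φ=F, ψ=T), so they are not equivalent.

not equivalent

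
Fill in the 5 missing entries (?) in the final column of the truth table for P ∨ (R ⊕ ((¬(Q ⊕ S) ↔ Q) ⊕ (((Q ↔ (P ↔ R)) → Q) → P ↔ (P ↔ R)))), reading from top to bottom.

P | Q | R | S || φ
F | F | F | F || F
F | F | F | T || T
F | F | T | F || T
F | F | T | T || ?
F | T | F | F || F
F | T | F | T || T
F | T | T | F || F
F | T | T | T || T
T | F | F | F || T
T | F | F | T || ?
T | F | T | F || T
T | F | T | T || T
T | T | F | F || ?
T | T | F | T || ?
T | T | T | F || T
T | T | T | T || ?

Row P=F, Q=F, R=T, S=T: (R ⊕ ((¬(Q ⊕ S) ↔ Q) ⊕ (((Q ↔ (P ↔ R)) → Q) → P ↔ (P ↔ R)))) = F, so the formula = F.
Row P=T, Q=F, R=F, S=T: (R ⊕ ((¬(Q ⊕ S) ↔ Q) ⊕ (((Q ↔ (P ↔ R)) → Q) → P ↔ (P ↔ R)))) = T, so the formula = T.
Row P=T, Q=T, R=F, S=F: (R ⊕ ((¬(Q ⊕ S) ↔ Q) ⊕ (((Q ↔ (P ↔ R)) → Q) → P ↔ (P ↔ R)))) = F, so the formula = T.
Row P=T, Q=T, R=F, S=T: (R ⊕ ((¬(Q ⊕ S) ↔ Q) ⊕ (((Q ↔ (P ↔ R)) → Q) → P ↔ (P ↔ R)))) = T, so the formula = T.
Row P=T, Q=T, R=T, S=T: (R ⊕ ((¬(Q ⊕ S) ↔ Q) ⊕ (((Q ↔ (P ↔ R)) → Q) → P ↔ (P ↔ R)))) = T, so the formula = T.

F, T, T, T, T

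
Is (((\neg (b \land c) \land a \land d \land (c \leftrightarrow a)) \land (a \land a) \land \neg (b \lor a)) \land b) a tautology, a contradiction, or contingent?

contradiction

a | b | c | d | (b \land c) | \neg (b \land c) | (c \leftrightarrow a) | (a \land a) | (b \lor a) | \neg (b \lor a) | φ
- | - | - | - | ----------- | ---------------- | --------------------- | ----------- | ---------- | --------------- | -
F | F | F | F |      F      |        T         |           T           |      F      |     F      |        T        | F
F | F | F | T |      F      |        T         |           T           |      F      |     F      |        T        | F
F | F | T | F |      F      |        T         |           F           |      F      |     F      |        T        | F
F | F | T | T |      F      |        T         |           F           |      F      |     F      |        T        | F
F | T | F | F |      F      |        T         |           T           |      F      |     T      |        F        | F
F | T | F | T |      F      |        T         |           T           |      F      |     T      |        F        | F
F | T | T | F |      T      |        F         |           F           |      F      |     T      |        F        | F
F | T | T | T |      T      |        F         |           F           |      F      |     T      |        F        | F
T | F | F | F |      F      |        T         |           F           |      T      |     T      |        F        | F
T | F | F | T |      F      |        T         |           F           |      T      |     T      |        F        | F
T | F | T | F |      F      |        T         |           T           |      T      |     T      |        F        | F
T | F | T | T |      F      |        T         |           T           |      T      |     T      |        F        | F
T | T | F | F |      F      |        T         |           F           |      T      |     T      |        F        | F
T | T | F | T |      F      |        T         |           F           |      T      |     T      |        F        | F
T | T | T | F |      T      |        F         |           T           |      T      |     T      |        F        | F
T | T | T | T |      T      |        F         |           T           |      T      |     T      |        F        | F
Every row is F, so the formula is a contradiction.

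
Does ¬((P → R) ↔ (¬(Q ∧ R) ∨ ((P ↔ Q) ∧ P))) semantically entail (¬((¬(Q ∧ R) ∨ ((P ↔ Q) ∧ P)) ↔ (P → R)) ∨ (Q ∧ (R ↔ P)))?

yes

P  Q  R  |  φ  ψ
T  T  T  |  F  T
T  T  F  |  T  T
T  F  T  |  F  F
T  F  F  |  T  T
F  T  T  |  T  T
F  T  F  |  F  T
F  F  T  |  F  F
F  F  F  |  F  F
In every row where φ is true, ψ is also true, so φ ⊨ ψ.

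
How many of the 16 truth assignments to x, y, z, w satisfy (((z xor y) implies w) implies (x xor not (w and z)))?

x  y  z  w  |  (z xor y)  ((z xor y) implies w)  (w and z)  not (w and z)  (x xor not (w and z))  φ
F  F  F  F  |      F                T                F            T                  T            T
F  F  F  T  |      F                T                F            T                  T            T
F  F  T  F  |      T                F                F            T                  T            T
F  F  T  T  |      T                T                T            F                  F            F
F  T  F  F  |      T                F                F            T                  T            T
F  T  F  T  |      T                T                F            T                  T            T
F  T  T  F  |      F                T                F            T                  T            T
F  T  T  T  |      F                T                T            F                  F            F
T  F  F  F  |      F                T                F            T                  F            F
T  F  F  T  |      F                T                F            T                  F            F
T  F  T  F  |      T                F                F            T                  F            T
T  F  T  T  |      T                T                T            F                  T            T
T  T  F  F  |      T                F                F            T                  F            T
T  T  F  T  |      T                T                F            T                  F            F
T  T  T  F  |      F                T                F            T                  F            F
T  T  T  T  |      F                T                T            F                  T            T
The formula is true on 10 of the 16 rows.

10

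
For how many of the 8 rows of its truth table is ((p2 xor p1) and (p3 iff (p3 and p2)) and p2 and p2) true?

  p1  |   p2  |   p3  || (p2 xor p1) | (p3 and p2) | (p3 iff (p3 and p2)) |   φ  
 True |  True |  True ||    False    |     True    |         True         | False
 True |  True | False ||    False    |    False    |         True         | False
 True | False |  True ||     True    |    False    |        False         | False
 True | False | False ||     True    |    False    |         True         | False
False |  True |  True ||     True    |     True    |         True         |  True
False |  True | False ||     True    |    False    |         True         |  True
False | False |  True ||    False    |    False    |        False         | False
False | False | False ||    False    |    False    |         True         | False
The formula is true on 2 of the 8 rows.

2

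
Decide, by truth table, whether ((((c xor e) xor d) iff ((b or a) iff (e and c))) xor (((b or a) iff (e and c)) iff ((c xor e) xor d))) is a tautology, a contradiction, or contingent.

a  b  c  d  e  |  φ
F  F  F  F  F  |  F
F  F  F  F  T  |  F
F  F  F  T  F  |  F
F  F  F  T  T  |  F
F  F  T  F  F  |  F
F  F  T  F  T  |  F
F  F  T  T  F  |  F
F  F  T  T  T  |  F
F  T  F  F  F  |  F
F  T  F  F  T  |  F
F  T  F  T  F  |  F
F  T  F  T  T  |  F
F  T  T  F  F  |  F
F  T  T  F  T  |  F
F  T  T  T  F  |  F
F  T  T  T  T  |  F
T  F  F  F  F  |  F
T  F  F  F  T  |  F
T  F  F  T  F  |  F
T  F  F  T  T  |  F
T  F  T  F  F  |  F
T  F  T  F  T  |  F
T  F  T  T  F  |  F
T  F  T  T  T  |  F
T  T  F  F  F  |  F
T  T  F  F  T  |  F
T  T  F  T  F  |  F
T  T  F  T  T  |  F
T  T  T  F  F  |  F
T  T  T  F  T  |  F
T  T  T  T  F  |  F
T  T  T  T  T  |  F
Every row is F, so the formula is a contradiction.

contradiction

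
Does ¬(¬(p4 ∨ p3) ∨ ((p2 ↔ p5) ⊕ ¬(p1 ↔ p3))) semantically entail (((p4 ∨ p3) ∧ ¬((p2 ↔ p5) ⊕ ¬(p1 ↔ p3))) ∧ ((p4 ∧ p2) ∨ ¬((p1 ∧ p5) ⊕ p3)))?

no

p1  p2  p3  p4  p5  |  φ  ψ
0   0   0   0   0   |  0  0
0   0   0   0   1   |  0  0
0   0   0   1   0   |  0  0
0   0   0   1   1   |  1  1
0   0   1   0   0   |  1  0
0   0   1   0   1   |  0  0
0   0   1   1   0   |  1  0
0   0   1   1   1   |  0  0
0   1   0   0   0   |  0  0
0   1   0   0   1   |  0  0
0   1   0   1   0   |  1  1
0   1   0   1   1   |  0  0
0   1   1   0   0   |  0  0
0   1   1   0   1   |  1  0
0   1   1   1   0   |  0  0
0   1   1   1   1   |  1  1
1   0   0   0   0   |  0  0
1   0   0   0   1   |  0  0
1   0   0   1   0   |  1  1
1   0   0   1   1   |  0  0
1   0   1   0   0   |  0  0
1   0   1   0   1   |  1  1
1   0   1   1   0   |  0  0
1   0   1   1   1   |  1  1
1   1   0   0   0   |  0  0
1   1   0   0   1   |  0  0
1   1   0   1   0   |  0  0
1   1   0   1   1   |  1  1
1   1   1   0   0   |  1  0
1   1   1   0   1   |  0  0
1   1   1   1   0   |  1  1
1   1   1   1   1   |  0  0
At p1=0, p2=0, p3=1, p4=0, p5=0 we have φ true but ψ false, so φ does not entail ψ.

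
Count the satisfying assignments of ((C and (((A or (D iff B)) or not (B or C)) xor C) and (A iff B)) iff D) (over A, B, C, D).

9

A | B | C | D || φ
1 | 1 | 1 | 1 || 0
1 | 1 | 1 | 0 || 1
1 | 1 | 0 | 1 || 0
1 | 1 | 0 | 0 || 1
1 | 0 | 1 | 1 || 0
1 | 0 | 1 | 0 || 1
1 | 0 | 0 | 1 || 0
1 | 0 | 0 | 0 || 1
0 | 1 | 1 | 1 || 0
0 | 1 | 1 | 0 || 1
0 | 1 | 0 | 1 || 0
0 | 1 | 0 | 0 || 1
0 | 0 | 1 | 1 || 1
0 | 0 | 1 | 0 || 1
0 | 0 | 0 | 1 || 0
0 | 0 | 0 | 0 || 1
The formula is true on 9 of the 16 rows.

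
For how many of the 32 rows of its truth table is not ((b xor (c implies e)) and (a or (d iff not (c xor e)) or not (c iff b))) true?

a | b | c | d | e | φ
- | - | - | - | - | -
1 | 1 | 1 | 1 | 1 | 1
1 | 1 | 1 | 1 | 0 | 0
1 | 1 | 1 | 0 | 1 | 1
1 | 1 | 1 | 0 | 0 | 0
1 | 1 | 0 | 1 | 1 | 1
1 | 1 | 0 | 1 | 0 | 1
1 | 1 | 0 | 0 | 1 | 1
1 | 1 | 0 | 0 | 0 | 1
1 | 0 | 1 | 1 | 1 | 0
1 | 0 | 1 | 1 | 0 | 1
1 | 0 | 1 | 0 | 1 | 0
1 | 0 | 1 | 0 | 0 | 1
1 | 0 | 0 | 1 | 1 | 0
1 | 0 | 0 | 1 | 0 | 0
1 | 0 | 0 | 0 | 1 | 0
1 | 0 | 0 | 0 | 0 | 0
0 | 1 | 1 | 1 | 1 | 1
0 | 1 | 1 | 1 | 0 | 1
0 | 1 | 1 | 0 | 1 | 1
0 | 1 | 1 | 0 | 0 | 0
0 | 1 | 0 | 1 | 1 | 1
0 | 1 | 0 | 1 | 0 | 1
0 | 1 | 0 | 0 | 1 | 1
0 | 1 | 0 | 0 | 0 | 1
0 | 0 | 1 | 1 | 1 | 0
0 | 0 | 1 | 1 | 0 | 1
0 | 0 | 1 | 0 | 1 | 0
0 | 0 | 1 | 0 | 0 | 1
0 | 0 | 0 | 1 | 1 | 1
0 | 0 | 0 | 1 | 0 | 0
0 | 0 | 0 | 0 | 1 | 0
0 | 0 | 0 | 0 | 0 | 1
The formula is true on 19 of the 32 rows.

19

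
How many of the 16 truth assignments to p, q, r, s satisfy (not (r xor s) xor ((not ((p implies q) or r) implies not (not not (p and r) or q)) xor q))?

8

p  q  r  s  |  (r xor s)  not (r xor s)  (p implies q)  ((p implies q) or r)  not ((p implies q) or r)  (p and r)  not (p and r)  not not (p and r)  (not not (p and r) or q)  not (not not (p and r) or q)  φ
0  0  0  0  |      0            1              1                 1                       0                  0            1                0                     0                           1                0
0  0  0  1  |      1            0              1                 1                       0                  0            1                0                     0                           1                1
0  0  1  0  |      1            0              1                 1                       0                  0            1                0                     0                           1                1
0  0  1  1  |      0            1              1                 1                       0                  0            1                0                     0                           1                0
0  1  0  0  |      0            1              1                 1                       0                  0            1                0                     1                           0                1
0  1  0  1  |      1            0              1                 1                       0                  0            1                0                     1                           0                0
0  1  1  0  |      1            0              1                 1                       0                  0            1                0                     1                           0                0
0  1  1  1  |      0            1              1                 1                       0                  0            1                0                     1                           0                1
1  0  0  0  |      0            1              0                 0                       1                  0            1                0                     0                           1                0
1  0  0  1  |      1            0              0                 0                       1                  0            1                0                     0                           1                1
1  0  1  0  |      1            0              0                 1                       0                  1            0                1                     1                           0                1
1  0  1  1  |      0            1              0                 1                       0                  1            0                1                     1                           0                0
1  1  0  0  |      0            1              1                 1                       0                  0            1                0                     1                           0                1
1  1  0  1  |      1            0              1                 1                       0                  0            1                0                     1                           0                0
1  1  1  0  |      1            0              1                 1                       0                  1            0                1                     1                           0                0
1  1  1  1  |      0            1              1                 1                       0                  1            0                1                     1                           0                1
The formula is true on 8 of the 16 rows.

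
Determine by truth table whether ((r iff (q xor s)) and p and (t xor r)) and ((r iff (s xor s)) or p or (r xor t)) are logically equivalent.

not equivalent

p | q | r | s | t | φ | ψ
- | - | - | - | - | - | -
1 | 1 | 1 | 1 | 1 | 0 | 1
1 | 1 | 1 | 1 | 0 | 0 | 1
1 | 1 | 1 | 0 | 1 | 0 | 1
1 | 1 | 1 | 0 | 0 | 1 | 1
1 | 1 | 0 | 1 | 1 | 1 | 1
1 | 1 | 0 | 1 | 0 | 0 | 1
1 | 1 | 0 | 0 | 1 | 0 | 1
1 | 1 | 0 | 0 | 0 | 0 | 1
1 | 0 | 1 | 1 | 1 | 0 | 1
1 | 0 | 1 | 1 | 0 | 1 | 1
1 | 0 | 1 | 0 | 1 | 0 | 1
1 | 0 | 1 | 0 | 0 | 0 | 1
1 | 0 | 0 | 1 | 1 | 0 | 1
1 | 0 | 0 | 1 | 0 | 0 | 1
1 | 0 | 0 | 0 | 1 | 1 | 1
1 | 0 | 0 | 0 | 0 | 0 | 1
0 | 1 | 1 | 1 | 1 | 0 | 0
0 | 1 | 1 | 1 | 0 | 0 | 1
0 | 1 | 1 | 0 | 1 | 0 | 0
0 | 1 | 1 | 0 | 0 | 0 | 1
0 | 1 | 0 | 1 | 1 | 0 | 1
0 | 1 | 0 | 1 | 0 | 0 | 1
0 | 1 | 0 | 0 | 1 | 0 | 1
0 | 1 | 0 | 0 | 0 | 0 | 1
0 | 0 | 1 | 1 | 1 | 0 | 0
0 | 0 | 1 | 1 | 0 | 0 | 1
0 | 0 | 1 | 0 | 1 | 0 | 0
0 | 0 | 1 | 0 | 0 | 0 | 1
0 | 0 | 0 | 1 | 1 | 0 | 1
0 | 0 | 0 | 1 | 0 | 0 | 1
0 | 0 | 0 | 0 | 1 | 0 | 1
0 | 0 | 0 | 0 | 0 | 0 | 1
The columns differ at p=1, q=1, r=1, s=1, t=1 (φ=0, ψ=1), so they are not equivalent.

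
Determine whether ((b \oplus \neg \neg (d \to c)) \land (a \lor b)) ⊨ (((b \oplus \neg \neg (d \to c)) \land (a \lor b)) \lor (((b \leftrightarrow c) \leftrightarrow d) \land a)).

yes

a  b  c  d  |  φ  ψ
T  T  T  T  |  F  T
T  T  T  F  |  F  F
T  T  F  T  |  T  T
T  T  F  F  |  F  T
T  F  T  T  |  T  T
T  F  T  F  |  T  T
T  F  F  T  |  F  T
T  F  F  F  |  T  T
F  T  T  T  |  F  F
F  T  T  F  |  F  F
F  T  F  T  |  T  T
F  T  F  F  |  F  F
F  F  T  T  |  F  F
F  F  T  F  |  F  F
F  F  F  T  |  F  F
F  F  F  F  |  F  F
In every row where φ is true, ψ is also true, so φ ⊨ ψ.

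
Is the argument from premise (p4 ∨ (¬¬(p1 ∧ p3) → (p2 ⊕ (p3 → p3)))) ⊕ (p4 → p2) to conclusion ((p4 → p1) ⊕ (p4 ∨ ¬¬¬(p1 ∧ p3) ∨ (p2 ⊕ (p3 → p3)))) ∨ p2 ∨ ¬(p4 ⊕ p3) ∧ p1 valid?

no

p1 | p2 | p3 | p4 | φ | ψ
-- | -- | -- | -- | - | -
T  | T  | T  | T  | F | T
T  | T  | T  | F  | T | T
T  | T  | F  | T  | F | T
T  | T  | F  | F  | F | T
T  | F  | T  | T  | T | T
T  | F  | T  | F  | F | F
T  | F  | F  | T  | T | F
T  | F  | F  | F  | F | T
F  | T  | T  | T  | F | T
F  | T  | T  | F  | F | T
F  | T  | F  | T  | F | T
F  | T  | F  | F  | F | T
F  | F  | T  | T  | T | T
F  | F  | T  | F  | F | F
F  | F  | F  | T  | T | T
F  | F  | F  | F  | F | F
At p1=T, p2=F, p3=F, p4=T we have φ true but ψ false, so φ does not entail ψ.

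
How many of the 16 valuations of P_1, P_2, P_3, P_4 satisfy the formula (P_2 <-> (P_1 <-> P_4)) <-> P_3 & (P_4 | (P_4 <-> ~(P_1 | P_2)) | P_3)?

 P_1    P_2    P_3    P_4   |    φ  
 True   True   True   True  |   True
 True   True   True  False  |  False
 True   True  False   True  |  False
 True   True  False  False  |   True
 True  False   True   True  |  False
 True  False   True  False  |   True
 True  False  False   True  |   True
 True  False  False  False  |  False
False   True   True   True  |  False
False   True   True  False  |   True
False   True  False   True  |   True
False   True  False  False  |  False
False  False   True   True  |   True
False  False   True  False  |  False
False  False  False   True  |  False
False  False  False  False  |   True
The formula is true on 8 of the 16 rows.

8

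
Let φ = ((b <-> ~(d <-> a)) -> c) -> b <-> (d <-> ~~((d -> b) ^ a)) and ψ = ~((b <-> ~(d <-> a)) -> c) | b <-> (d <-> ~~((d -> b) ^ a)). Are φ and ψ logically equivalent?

a | b | c | d || φ | ψ
0 | 0 | 0 | 0 || 0 | 0
0 | 0 | 0 | 1 || 1 | 1
0 | 0 | 1 | 0 || 1 | 1
0 | 0 | 1 | 1 || 1 | 1
0 | 1 | 0 | 0 || 0 | 0
0 | 1 | 0 | 1 || 1 | 1
0 | 1 | 1 | 0 || 0 | 0
0 | 1 | 1 | 1 || 1 | 1
1 | 0 | 0 | 0 || 0 | 0
1 | 0 | 0 | 1 || 1 | 1
1 | 0 | 1 | 0 || 0 | 0
1 | 0 | 1 | 1 || 0 | 0
1 | 1 | 0 | 0 || 1 | 1
1 | 1 | 0 | 1 || 0 | 0
1 | 1 | 1 | 0 || 1 | 1
1 | 1 | 1 | 1 || 0 | 0
The columns for φ and ψ agree on every row, so they are logically equivalent.

equivalent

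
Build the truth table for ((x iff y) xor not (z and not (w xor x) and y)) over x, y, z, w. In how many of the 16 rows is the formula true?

x  y  z  w  |  (x iff y)  (w xor x)  not (w xor x)  (z and not (w xor x) and y)  φ
T  T  T  T  |      T          F            T                     T               T
T  T  T  F  |      T          T            F                     F               F
T  T  F  T  |      T          F            T                     F               F
T  T  F  F  |      T          T            F                     F               F
T  F  T  T  |      F          F            T                     F               T
T  F  T  F  |      F          T            F                     F               T
T  F  F  T  |      F          F            T                     F               T
T  F  F  F  |      F          T            F                     F               T
F  T  T  T  |      F          T            F                     F               T
F  T  T  F  |      F          F            T                     T               F
F  T  F  T  |      F          T            F                     F               T
F  T  F  F  |      F          F            T                     F               T
F  F  T  T  |      T          T            F                     F               F
F  F  T  F  |      T          F            T                     F               F
F  F  F  T  |      T          T            F                     F               F
F  F  F  F  |      T          F            T                     F               F
The formula is true on 8 of the 16 rows.

8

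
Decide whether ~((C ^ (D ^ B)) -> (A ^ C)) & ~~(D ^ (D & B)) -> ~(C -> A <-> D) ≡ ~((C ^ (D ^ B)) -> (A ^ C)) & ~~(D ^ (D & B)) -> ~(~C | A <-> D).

equivalent

A | B | C | D || φ | ψ
0 | 0 | 0 | 0 || 1 | 1
0 | 0 | 0 | 1 || 0 | 0
0 | 0 | 1 | 0 || 1 | 1
0 | 0 | 1 | 1 || 1 | 1
0 | 1 | 0 | 0 || 1 | 1
0 | 1 | 0 | 1 || 1 | 1
0 | 1 | 1 | 0 || 1 | 1
0 | 1 | 1 | 1 || 1 | 1
1 | 0 | 0 | 0 || 1 | 1
1 | 0 | 0 | 1 || 1 | 1
1 | 0 | 1 | 0 || 1 | 1
1 | 0 | 1 | 1 || 1 | 1
1 | 1 | 0 | 0 || 1 | 1
1 | 1 | 0 | 1 || 1 | 1
1 | 1 | 1 | 0 || 1 | 1
1 | 1 | 1 | 1 || 1 | 1
The columns for φ and ψ agree on every row, so they are logically equivalent.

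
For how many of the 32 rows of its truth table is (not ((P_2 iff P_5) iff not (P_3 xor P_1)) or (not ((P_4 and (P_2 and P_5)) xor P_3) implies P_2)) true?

28

P_1 | P_2 | P_3 | P_4 | P_5 || φ
 0  |  0  |  0  |  0  |  0  || 0
 0  |  0  |  0  |  0  |  1  || 1
 0  |  0  |  0  |  1  |  0  || 0
 0  |  0  |  0  |  1  |  1  || 1
 0  |  0  |  1  |  0  |  0  || 1
 0  |  0  |  1  |  0  |  1  || 1
 0  |  0  |  1  |  1  |  0  || 1
 0  |  0  |  1  |  1  |  1  || 1
 0  |  1  |  0  |  0  |  0  || 1
 0  |  1  |  0  |  0  |  1  || 1
 0  |  1  |  0  |  1  |  0  || 1
 0  |  1  |  0  |  1  |  1  || 1
 0  |  1  |  1  |  0  |  0  || 1
 0  |  1  |  1  |  0  |  1  || 1
 0  |  1  |  1  |  1  |  0  || 1
 0  |  1  |  1  |  1  |  1  || 1
 1  |  0  |  0  |  0  |  0  || 1
 1  |  0  |  0  |  0  |  1  || 0
 1  |  0  |  0  |  1  |  0  || 1
 1  |  0  |  0  |  1  |  1  || 0
 1  |  0  |  1  |  0  |  0  || 1
 1  |  0  |  1  |  0  |  1  || 1
 1  |  0  |  1  |  1  |  0  || 1
 1  |  0  |  1  |  1  |  1  || 1
 1  |  1  |  0  |  0  |  0  || 1
 1  |  1  |  0  |  0  |  1  || 1
 1  |  1  |  0  |  1  |  0  || 1
 1  |  1  |  0  |  1  |  1  || 1
 1  |  1  |  1  |  0  |  0  || 1
 1  |  1  |  1  |  0  |  1  || 1
 1  |  1  |  1  |  1  |  0  || 1
 1  |  1  |  1  |  1  |  1  || 1
The formula is true on 28 of the 32 rows.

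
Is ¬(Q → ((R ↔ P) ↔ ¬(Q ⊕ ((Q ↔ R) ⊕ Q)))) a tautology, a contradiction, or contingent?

P  Q  R  |  φ
1  1  1  |  1
1  1  0  |  1
1  0  1  |  0
1  0  0  |  0
0  1  1  |  0
0  1  0  |  0
0  0  1  |  0
0  0  0  |  0
2 of 8 rows are 1, so the formula is contingent.

contingent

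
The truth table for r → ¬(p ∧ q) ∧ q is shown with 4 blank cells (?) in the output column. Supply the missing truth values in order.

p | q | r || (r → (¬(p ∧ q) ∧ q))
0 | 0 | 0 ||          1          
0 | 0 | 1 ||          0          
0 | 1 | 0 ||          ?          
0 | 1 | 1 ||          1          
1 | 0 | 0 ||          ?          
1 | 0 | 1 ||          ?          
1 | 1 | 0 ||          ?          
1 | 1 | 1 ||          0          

1, 1, 0, 1

Row p=0, q=1, r=0: (¬(p ∧ q) ∧ q) = 1, so (r → (¬(p ∧ q) ∧ q)) = 1.
Row p=1, q=0, r=0: (¬(p ∧ q) ∧ q) = 0, so (r → (¬(p ∧ q) ∧ q)) = 1.
Row p=1, q=0, r=1: (¬(p ∧ q) ∧ q) = 0, so (r → (¬(p ∧ q) ∧ q)) = 0.
Row p=1, q=1, r=0: (¬(p ∧ q) ∧ q) = 0, so (r → (¬(p ∧ q) ∧ q)) = 1.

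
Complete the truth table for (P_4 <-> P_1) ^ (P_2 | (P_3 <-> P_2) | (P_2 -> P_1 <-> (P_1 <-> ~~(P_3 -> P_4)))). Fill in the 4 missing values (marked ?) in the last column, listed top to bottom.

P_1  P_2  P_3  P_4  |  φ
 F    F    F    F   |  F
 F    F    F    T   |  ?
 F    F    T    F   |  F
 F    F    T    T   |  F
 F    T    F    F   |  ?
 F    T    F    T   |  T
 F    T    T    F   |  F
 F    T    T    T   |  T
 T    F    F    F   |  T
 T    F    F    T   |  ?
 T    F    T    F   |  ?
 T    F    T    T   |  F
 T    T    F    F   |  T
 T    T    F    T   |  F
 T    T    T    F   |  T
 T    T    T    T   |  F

Row P_1=F, P_2=F, P_3=F, P_4=T: (P_4 <-> P_1) = F, (P_2 | (P_3 <-> P_2) | (P_2 -> P_1 <-> (P_1 <-> ~~(P_3 -> P_4)))) = T, so the formula = T.
Row P_1=F, P_2=T, P_3=F, P_4=F: (P_4 <-> P_1) = T, (P_2 | (P_3 <-> P_2) | (P_2 -> P_1 <-> (P_1 <-> ~~(P_3 -> P_4)))) = T, so the formula = F.
Row P_1=T, P_2=F, P_3=F, P_4=T: (P_4 <-> P_1) = T, (P_2 | (P_3 <-> P_2) | (P_2 -> P_1 <-> (P_1 <-> ~~(P_3 -> P_4)))) = T, so the formula = F.
Row P_1=T, P_2=F, P_3=T, P_4=F: (P_4 <-> P_1) = F, (P_2 | (P_3 <-> P_2) | (P_2 -> P_1 <-> (P_1 <-> ~~(P_3 -> P_4)))) = F, so the formula = F.

T, F, F, F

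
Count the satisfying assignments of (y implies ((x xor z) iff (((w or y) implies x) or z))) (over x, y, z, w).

14

x  y  z  w  |  φ
T  T  T  T  |  F
T  T  T  F  |  F
T  T  F  T  |  T
T  T  F  F  |  T
T  F  T  T  |  T
T  F  T  F  |  T
T  F  F  T  |  T
T  F  F  F  |  T
F  T  T  T  |  T
F  T  T  F  |  T
F  T  F  T  |  T
F  T  F  F  |  T
F  F  T  T  |  T
F  F  T  F  |  T
F  F  F  T  |  T
F  F  F  F  |  T
The formula is true on 14 of the 16 rows.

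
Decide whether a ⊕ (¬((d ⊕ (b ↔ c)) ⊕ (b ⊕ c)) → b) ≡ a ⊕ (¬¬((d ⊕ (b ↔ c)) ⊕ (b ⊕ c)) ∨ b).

equivalent

a | b | c | d || φ | ψ
T | T | T | T || F | F
T | T | T | F || F | F
T | T | F | T || F | F
T | T | F | F || F | F
T | F | T | T || T | T
T | F | T | F || F | F
T | F | F | T || T | T
T | F | F | F || F | F
F | T | T | T || T | T
F | T | T | F || T | T
F | T | F | T || T | T
F | T | F | F || T | T
F | F | T | T || F | F
F | F | T | F || T | T
F | F | F | T || F | F
F | F | F | F || T | T
The columns for φ and ψ agree on every row, so they are logically equivalent.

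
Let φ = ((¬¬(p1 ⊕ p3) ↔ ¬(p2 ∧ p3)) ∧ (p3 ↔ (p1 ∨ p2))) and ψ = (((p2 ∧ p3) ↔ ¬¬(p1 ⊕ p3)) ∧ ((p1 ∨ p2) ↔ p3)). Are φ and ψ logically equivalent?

p1 | p2 | p3 || φ | ψ
0  | 0  | 0  || 0 | 1
0  | 0  | 1  || 0 | 0
0  | 1  | 0  || 0 | 0
0  | 1  | 1  || 0 | 1
1  | 0  | 0  || 0 | 0
1  | 0  | 1  || 0 | 1
1  | 1  | 0  || 0 | 0
1  | 1  | 1  || 1 | 0
The columns differ at p1=0, p2=0, p3=0 (φ=0, ψ=1), so they are not equivalent.

not equivalent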